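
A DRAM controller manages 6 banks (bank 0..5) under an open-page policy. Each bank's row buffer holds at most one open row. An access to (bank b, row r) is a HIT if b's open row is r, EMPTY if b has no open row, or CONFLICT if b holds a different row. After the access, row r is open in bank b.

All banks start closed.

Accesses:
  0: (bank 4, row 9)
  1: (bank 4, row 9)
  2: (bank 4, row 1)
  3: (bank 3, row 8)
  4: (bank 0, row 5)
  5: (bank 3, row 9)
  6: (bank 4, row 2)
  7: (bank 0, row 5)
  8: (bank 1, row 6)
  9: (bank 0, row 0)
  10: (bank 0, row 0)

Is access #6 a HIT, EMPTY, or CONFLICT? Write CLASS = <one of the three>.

CLASS = CONFLICT

step 0: bank4 None->9 [EMPTY]
step 1: bank4 9->9 [HIT]
step 2: bank4 9->1 [CONFLICT]
step 3: bank3 None->8 [EMPTY]
step 4: bank0 None->5 [EMPTY]
step 5: bank3 8->9 [CONFLICT]
step 6: bank4 1->2 [CONFLICT]
step 7: bank0 5->5 [HIT]
step 8: bank1 None->6 [EMPTY]
step 9: bank0 5->0 [CONFLICT]
step 10: bank0 0->0 [HIT]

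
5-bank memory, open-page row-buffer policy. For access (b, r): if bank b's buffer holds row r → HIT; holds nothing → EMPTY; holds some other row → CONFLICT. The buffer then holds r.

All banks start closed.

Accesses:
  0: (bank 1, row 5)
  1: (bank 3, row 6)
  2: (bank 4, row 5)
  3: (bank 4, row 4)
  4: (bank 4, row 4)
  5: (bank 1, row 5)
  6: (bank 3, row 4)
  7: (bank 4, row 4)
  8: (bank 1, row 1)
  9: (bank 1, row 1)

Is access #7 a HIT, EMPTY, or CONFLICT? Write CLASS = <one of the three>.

CLASS = HIT

step 0: bank1 None->5 [EMPTY]
step 1: bank3 None->6 [EMPTY]
step 2: bank4 None->5 [EMPTY]
step 3: bank4 5->4 [CONFLICT]
step 4: bank4 4->4 [HIT]
step 5: bank1 5->5 [HIT]
step 6: bank3 6->4 [CONFLICT]
step 7: bank4 4->4 [HIT]
step 8: bank1 5->1 [CONFLICT]
step 9: bank1 1->1 [HIT]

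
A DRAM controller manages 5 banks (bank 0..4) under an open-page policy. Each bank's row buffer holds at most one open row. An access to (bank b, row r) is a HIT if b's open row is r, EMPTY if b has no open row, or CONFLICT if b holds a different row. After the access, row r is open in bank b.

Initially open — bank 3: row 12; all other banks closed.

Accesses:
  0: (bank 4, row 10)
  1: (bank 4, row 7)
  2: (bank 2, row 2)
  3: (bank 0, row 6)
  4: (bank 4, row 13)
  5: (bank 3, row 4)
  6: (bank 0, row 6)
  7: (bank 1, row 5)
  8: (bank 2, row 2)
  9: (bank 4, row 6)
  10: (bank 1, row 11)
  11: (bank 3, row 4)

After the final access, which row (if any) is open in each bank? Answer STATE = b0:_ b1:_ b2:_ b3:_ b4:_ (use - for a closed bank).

STATE = b0:6 b1:11 b2:2 b3:4 b4:6

  [0] b4 r10: no row ⇒ E
  [1] b4 r7: had r10 ⇒ C
  [2] b2 r2: no row ⇒ E
  [3] b0 r6: no row ⇒ E
  [4] b4 r13: had r7 ⇒ C
  [5] b3 r4: had r12 ⇒ C
  [6] b0 r6: had r6 ⇒ H
  [7] b1 r5: no row ⇒ E
  [8] b2 r2: had r2 ⇒ H
  [9] b4 r6: had r13 ⇒ C
  [10] b1 r11: had r5 ⇒ C
  [11] b3 r4: had r4 ⇒ H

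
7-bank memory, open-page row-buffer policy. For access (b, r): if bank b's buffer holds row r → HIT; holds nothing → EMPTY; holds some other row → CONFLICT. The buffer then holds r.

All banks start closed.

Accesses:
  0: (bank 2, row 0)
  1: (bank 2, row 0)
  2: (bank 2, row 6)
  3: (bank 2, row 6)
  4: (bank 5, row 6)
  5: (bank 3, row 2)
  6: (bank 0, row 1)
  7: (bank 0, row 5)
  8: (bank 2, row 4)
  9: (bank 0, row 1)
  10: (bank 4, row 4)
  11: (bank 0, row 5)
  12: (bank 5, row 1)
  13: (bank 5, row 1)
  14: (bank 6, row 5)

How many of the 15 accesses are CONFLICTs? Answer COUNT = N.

COUNT = 6

0: bank 2 row 0 — prev None → EMPTY
1: bank 2 row 0 — prev 0 → HIT
2: bank 2 row 6 — prev 0 → CONFLICT
3: bank 2 row 6 — prev 6 → HIT
4: bank 5 row 6 — prev None → EMPTY
5: bank 3 row 2 — prev None → EMPTY
6: bank 0 row 1 — prev None → EMPTY
7: bank 0 row 5 — prev 1 → CONFLICT
8: bank 2 row 4 — prev 6 → CONFLICT
9: bank 0 row 1 — prev 5 → CONFLICT
10: bank 4 row 4 — prev None → EMPTY
11: bank 0 row 5 — prev 1 → CONFLICT
12: bank 5 row 1 — prev 6 → CONFLICT
13: bank 5 row 1 — prev 1 → HIT
14: bank 6 row 5 — prev None → EMPTY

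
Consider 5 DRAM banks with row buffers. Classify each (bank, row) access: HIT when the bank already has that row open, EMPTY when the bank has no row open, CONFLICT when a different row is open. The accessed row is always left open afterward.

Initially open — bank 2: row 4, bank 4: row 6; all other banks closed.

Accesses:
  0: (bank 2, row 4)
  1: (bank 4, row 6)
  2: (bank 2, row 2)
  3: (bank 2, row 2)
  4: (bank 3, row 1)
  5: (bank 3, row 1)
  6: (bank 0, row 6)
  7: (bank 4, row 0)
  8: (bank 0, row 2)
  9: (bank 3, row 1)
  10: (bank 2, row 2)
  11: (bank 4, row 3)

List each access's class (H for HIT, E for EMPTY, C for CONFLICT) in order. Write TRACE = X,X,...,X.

TRACE = H,H,C,H,E,H,E,C,C,H,H,C

0: bank 2 row 4 — prev 4 → HIT
1: bank 4 row 6 — prev 6 → HIT
2: bank 2 row 2 — prev 4 → CONFLICT
3: bank 2 row 2 — prev 2 → HIT
4: bank 3 row 1 — prev None → EMPTY
5: bank 3 row 1 — prev 1 → HIT
6: bank 0 row 6 — prev None → EMPTY
7: bank 4 row 0 — prev 6 → CONFLICT
8: bank 0 row 2 — prev 6 → CONFLICT
9: bank 3 row 1 — prev 1 → HIT
10: bank 2 row 2 — prev 2 → HIT
11: bank 4 row 3 — prev 0 → CONFLICT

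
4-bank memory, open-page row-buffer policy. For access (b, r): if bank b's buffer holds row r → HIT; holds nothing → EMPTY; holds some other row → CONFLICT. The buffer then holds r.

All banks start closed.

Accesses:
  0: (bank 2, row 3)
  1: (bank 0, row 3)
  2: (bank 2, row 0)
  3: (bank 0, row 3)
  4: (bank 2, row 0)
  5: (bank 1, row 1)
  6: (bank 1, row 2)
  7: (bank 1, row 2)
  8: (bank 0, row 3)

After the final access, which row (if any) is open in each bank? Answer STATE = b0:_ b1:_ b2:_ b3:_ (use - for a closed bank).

  [0] b2 r3: no row ⇒ E
  [1] b0 r3: no row ⇒ E
  [2] b2 r0: had r3 ⇒ C
  [3] b0 r3: had r3 ⇒ H
  [4] b2 r0: had r0 ⇒ H
  [5] b1 r1: no row ⇒ E
  [6] b1 r2: had r1 ⇒ C
  [7] b1 r2: had r2 ⇒ H
  [8] b0 r3: had r3 ⇒ H

STATE = b0:3 b1:2 b2:0 b3:-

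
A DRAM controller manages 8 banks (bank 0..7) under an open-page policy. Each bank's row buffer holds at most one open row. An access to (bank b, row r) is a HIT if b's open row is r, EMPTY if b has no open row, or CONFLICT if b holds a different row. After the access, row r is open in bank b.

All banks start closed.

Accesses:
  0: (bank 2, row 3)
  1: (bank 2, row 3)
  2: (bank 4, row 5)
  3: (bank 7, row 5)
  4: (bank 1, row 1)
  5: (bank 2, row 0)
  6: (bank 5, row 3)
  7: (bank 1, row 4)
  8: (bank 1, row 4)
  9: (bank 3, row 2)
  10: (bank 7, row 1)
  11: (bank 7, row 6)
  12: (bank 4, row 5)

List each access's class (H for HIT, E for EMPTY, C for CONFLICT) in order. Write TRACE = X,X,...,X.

  [0] b2 r3: no row ⇒ E
  [1] b2 r3: had r3 ⇒ H
  [2] b4 r5: no row ⇒ E
  [3] b7 r5: no row ⇒ E
  [4] b1 r1: no row ⇒ E
  [5] b2 r0: had r3 ⇒ C
  [6] b5 r3: no row ⇒ E
  [7] b1 r4: had r1 ⇒ C
  [8] b1 r4: had r4 ⇒ H
  [9] b3 r2: no row ⇒ E
  [10] b7 r1: had r5 ⇒ C
  [11] b7 r6: had r1 ⇒ C
  [12] b4 r5: had r5 ⇒ H

TRACE = E,H,E,E,E,C,E,C,H,E,C,C,H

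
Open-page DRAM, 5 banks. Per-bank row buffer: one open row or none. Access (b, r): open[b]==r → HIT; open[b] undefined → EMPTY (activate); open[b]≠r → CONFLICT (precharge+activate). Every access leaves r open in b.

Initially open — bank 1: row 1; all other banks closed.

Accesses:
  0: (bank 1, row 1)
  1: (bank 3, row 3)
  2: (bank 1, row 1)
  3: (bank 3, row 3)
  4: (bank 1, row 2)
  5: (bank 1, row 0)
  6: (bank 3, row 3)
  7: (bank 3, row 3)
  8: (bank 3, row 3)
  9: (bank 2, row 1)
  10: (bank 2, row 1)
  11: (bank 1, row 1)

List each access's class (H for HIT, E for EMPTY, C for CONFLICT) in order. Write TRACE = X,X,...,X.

TRACE = H,E,H,H,C,C,H,H,H,E,H,C

#0 (1,1) H  (was 1)
#1 (3,3) E
#2 (1,1) H  (was 1)
#3 (3,3) H  (was 3)
#4 (1,2) C  (was 1)
#5 (1,0) C  (was 2)
#6 (3,3) H  (was 3)
#7 (3,3) H  (was 3)
#8 (3,3) H  (was 3)
#9 (2,1) E
#10 (2,1) H  (was 1)
#11 (1,1) C  (was 0)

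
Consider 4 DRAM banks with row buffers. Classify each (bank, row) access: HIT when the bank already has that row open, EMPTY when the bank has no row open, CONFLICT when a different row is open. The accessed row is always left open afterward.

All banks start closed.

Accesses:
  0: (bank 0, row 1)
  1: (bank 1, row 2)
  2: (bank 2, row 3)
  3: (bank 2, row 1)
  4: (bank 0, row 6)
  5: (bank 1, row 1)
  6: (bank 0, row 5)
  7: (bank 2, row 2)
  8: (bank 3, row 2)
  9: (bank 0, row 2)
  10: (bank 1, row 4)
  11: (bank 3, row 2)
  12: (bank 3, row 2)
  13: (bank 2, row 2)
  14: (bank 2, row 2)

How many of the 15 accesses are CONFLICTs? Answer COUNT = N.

0: bank 0 row 1 — prev None → EMPTY
1: bank 1 row 2 — prev None → EMPTY
2: bank 2 row 3 — prev None → EMPTY
3: bank 2 row 1 — prev 3 → CONFLICT
4: bank 0 row 6 — prev 1 → CONFLICT
5: bank 1 row 1 — prev 2 → CONFLICT
6: bank 0 row 5 — prev 6 → CONFLICT
7: bank 2 row 2 — prev 1 → CONFLICT
8: bank 3 row 2 — prev None → EMPTY
9: bank 0 row 2 — prev 5 → CONFLICT
10: bank 1 row 4 — prev 1 → CONFLICT
11: bank 3 row 2 — prev 2 → HIT
12: bank 3 row 2 — prev 2 → HIT
13: bank 2 row 2 — prev 2 → HIT
14: bank 2 row 2 — prev 2 → HIT

COUNT = 7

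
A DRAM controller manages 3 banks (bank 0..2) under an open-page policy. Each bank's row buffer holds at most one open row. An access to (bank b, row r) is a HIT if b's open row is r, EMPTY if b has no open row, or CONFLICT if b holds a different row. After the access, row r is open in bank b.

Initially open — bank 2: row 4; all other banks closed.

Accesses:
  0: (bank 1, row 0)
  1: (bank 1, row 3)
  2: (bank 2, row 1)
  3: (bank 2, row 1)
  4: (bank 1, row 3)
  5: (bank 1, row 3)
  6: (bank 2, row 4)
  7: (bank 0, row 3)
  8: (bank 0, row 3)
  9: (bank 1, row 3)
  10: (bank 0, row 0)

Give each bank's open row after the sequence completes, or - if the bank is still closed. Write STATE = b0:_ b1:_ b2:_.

STATE = b0:0 b1:3 b2:4

0: bank 1 row 0 — prev None → EMPTY
1: bank 1 row 3 — prev 0 → CONFLICT
2: bank 2 row 1 — prev 4 → CONFLICT
3: bank 2 row 1 — prev 1 → HIT
4: bank 1 row 3 — prev 3 → HIT
5: bank 1 row 3 — prev 3 → HIT
6: bank 2 row 4 — prev 1 → CONFLICT
7: bank 0 row 3 — prev None → EMPTY
8: bank 0 row 3 — prev 3 → HIT
9: bank 1 row 3 — prev 3 → HIT
10: bank 0 row 0 — prev 3 → CONFLICT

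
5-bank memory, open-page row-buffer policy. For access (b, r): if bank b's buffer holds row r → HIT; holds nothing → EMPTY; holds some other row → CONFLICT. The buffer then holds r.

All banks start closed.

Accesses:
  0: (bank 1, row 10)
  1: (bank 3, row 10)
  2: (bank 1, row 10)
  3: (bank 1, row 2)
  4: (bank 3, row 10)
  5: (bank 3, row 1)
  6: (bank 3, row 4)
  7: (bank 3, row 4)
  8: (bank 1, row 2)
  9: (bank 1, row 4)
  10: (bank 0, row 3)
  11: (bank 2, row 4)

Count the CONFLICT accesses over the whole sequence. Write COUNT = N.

#0 (1,10) E
#1 (3,10) E
#2 (1,10) H  (was 10)
#3 (1,2) C  (was 10)
#4 (3,10) H  (was 10)
#5 (3,1) C  (was 10)
#6 (3,4) C  (was 1)
#7 (3,4) H  (was 4)
#8 (1,2) H  (was 2)
#9 (1,4) C  (was 2)
#10 (0,3) E
#11 (2,4) E

COUNT = 4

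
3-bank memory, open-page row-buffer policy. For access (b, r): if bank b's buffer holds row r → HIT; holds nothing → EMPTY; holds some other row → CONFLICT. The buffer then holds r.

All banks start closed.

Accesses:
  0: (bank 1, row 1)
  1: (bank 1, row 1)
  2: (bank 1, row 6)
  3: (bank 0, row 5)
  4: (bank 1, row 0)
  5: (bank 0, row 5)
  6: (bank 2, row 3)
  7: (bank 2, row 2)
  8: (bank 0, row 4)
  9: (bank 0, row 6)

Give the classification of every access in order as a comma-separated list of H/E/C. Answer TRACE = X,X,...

TRACE = E,H,C,E,C,H,E,C,C,C

0: bank 1 row 1 — prev None → EMPTY
1: bank 1 row 1 — prev 1 → HIT
2: bank 1 row 6 — prev 1 → CONFLICT
3: bank 0 row 5 — prev None → EMPTY
4: bank 1 row 0 — prev 6 → CONFLICT
5: bank 0 row 5 — prev 5 → HIT
6: bank 2 row 3 — prev None → EMPTY
7: bank 2 row 2 — prev 3 → CONFLICT
8: bank 0 row 4 — prev 5 → CONFLICT
9: bank 0 row 6 — prev 4 → CONFLICT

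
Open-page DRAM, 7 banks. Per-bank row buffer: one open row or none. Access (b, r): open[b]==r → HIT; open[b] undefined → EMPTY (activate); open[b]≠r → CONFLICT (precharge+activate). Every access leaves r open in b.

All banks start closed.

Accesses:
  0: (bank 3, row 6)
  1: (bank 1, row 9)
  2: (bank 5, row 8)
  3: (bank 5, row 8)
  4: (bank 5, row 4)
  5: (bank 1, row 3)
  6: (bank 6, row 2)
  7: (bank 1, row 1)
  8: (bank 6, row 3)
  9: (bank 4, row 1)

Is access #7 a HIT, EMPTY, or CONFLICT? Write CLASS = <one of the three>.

#0 (3,6) E
#1 (1,9) E
#2 (5,8) E
#3 (5,8) H  (was 8)
#4 (5,4) C  (was 8)
#5 (1,3) C  (was 9)
#6 (6,2) E
#7 (1,1) C  (was 3)
#8 (6,3) C  (was 2)
#9 (4,1) E

CLASS = CONFLICT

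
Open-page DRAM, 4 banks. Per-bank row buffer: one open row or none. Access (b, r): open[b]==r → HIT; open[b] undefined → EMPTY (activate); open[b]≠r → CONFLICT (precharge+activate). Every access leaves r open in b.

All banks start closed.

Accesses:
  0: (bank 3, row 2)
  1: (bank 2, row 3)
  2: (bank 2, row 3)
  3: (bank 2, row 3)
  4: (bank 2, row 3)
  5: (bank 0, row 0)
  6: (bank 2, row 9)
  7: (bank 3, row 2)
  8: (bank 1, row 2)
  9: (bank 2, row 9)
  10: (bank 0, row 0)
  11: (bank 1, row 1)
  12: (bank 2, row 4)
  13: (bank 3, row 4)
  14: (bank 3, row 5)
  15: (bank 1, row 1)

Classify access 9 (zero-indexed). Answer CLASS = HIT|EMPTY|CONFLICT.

CLASS = HIT

#0 (3,2) E
#1 (2,3) E
#2 (2,3) H  (was 3)
#3 (2,3) H  (was 3)
#4 (2,3) H  (was 3)
#5 (0,0) E
#6 (2,9) C  (was 3)
#7 (3,2) H  (was 2)
#8 (1,2) E
#9 (2,9) H  (was 9)
#10 (0,0) H  (was 0)
#11 (1,1) C  (was 2)
#12 (2,4) C  (was 9)
#13 (3,4) C  (was 2)
#14 (3,5) C  (was 4)
#15 (1,1) H  (was 1)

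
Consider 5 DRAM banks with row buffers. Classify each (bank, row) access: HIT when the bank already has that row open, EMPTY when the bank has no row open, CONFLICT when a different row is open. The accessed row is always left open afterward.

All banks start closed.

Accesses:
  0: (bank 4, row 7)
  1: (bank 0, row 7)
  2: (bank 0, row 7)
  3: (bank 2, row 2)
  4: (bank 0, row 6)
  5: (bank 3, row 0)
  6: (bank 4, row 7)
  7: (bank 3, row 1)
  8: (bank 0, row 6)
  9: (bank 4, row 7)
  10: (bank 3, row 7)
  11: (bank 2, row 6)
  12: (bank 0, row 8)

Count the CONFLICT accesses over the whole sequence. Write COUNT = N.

#0 (4,7) E
#1 (0,7) E
#2 (0,7) H  (was 7)
#3 (2,2) E
#4 (0,6) C  (was 7)
#5 (3,0) E
#6 (4,7) H  (was 7)
#7 (3,1) C  (was 0)
#8 (0,6) H  (was 6)
#9 (4,7) H  (was 7)
#10 (3,7) C  (was 1)
#11 (2,6) C  (was 2)
#12 (0,8) C  (was 6)

COUNT = 5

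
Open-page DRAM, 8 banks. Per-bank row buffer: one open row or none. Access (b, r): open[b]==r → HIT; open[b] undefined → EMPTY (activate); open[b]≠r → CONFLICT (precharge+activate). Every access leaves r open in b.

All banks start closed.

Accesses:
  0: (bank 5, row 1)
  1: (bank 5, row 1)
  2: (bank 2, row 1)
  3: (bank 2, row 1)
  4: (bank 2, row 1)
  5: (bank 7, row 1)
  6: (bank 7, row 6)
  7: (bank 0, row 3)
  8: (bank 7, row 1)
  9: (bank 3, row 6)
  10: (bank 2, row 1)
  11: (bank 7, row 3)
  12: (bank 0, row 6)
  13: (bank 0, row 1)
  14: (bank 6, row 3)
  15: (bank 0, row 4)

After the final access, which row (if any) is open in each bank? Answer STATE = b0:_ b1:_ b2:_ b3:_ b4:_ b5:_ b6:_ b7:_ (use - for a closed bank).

#0 (5,1) E
#1 (5,1) H  (was 1)
#2 (2,1) E
#3 (2,1) H  (was 1)
#4 (2,1) H  (was 1)
#5 (7,1) E
#6 (7,6) C  (was 1)
#7 (0,3) E
#8 (7,1) C  (was 6)
#9 (3,6) E
#10 (2,1) H  (was 1)
#11 (7,3) C  (was 1)
#12 (0,6) C  (was 3)
#13 (0,1) C  (was 6)
#14 (6,3) E
#15 (0,4) C  (was 1)

STATE = b0:4 b1:- b2:1 b3:6 b4:- b5:1 b6:3 b7:3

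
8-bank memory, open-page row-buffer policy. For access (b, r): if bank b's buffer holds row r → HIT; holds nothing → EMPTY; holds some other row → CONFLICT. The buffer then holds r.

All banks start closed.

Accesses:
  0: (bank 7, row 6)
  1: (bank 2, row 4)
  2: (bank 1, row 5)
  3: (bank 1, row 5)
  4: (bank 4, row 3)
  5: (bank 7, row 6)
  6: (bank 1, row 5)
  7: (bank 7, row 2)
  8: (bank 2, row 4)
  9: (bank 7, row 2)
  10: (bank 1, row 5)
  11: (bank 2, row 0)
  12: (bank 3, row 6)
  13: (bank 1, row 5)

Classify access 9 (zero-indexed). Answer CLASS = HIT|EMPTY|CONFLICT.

CLASS = HIT

step 0: bank7 None->6 [EMPTY]
step 1: bank2 None->4 [EMPTY]
step 2: bank1 None->5 [EMPTY]
step 3: bank1 5->5 [HIT]
step 4: bank4 None->3 [EMPTY]
step 5: bank7 6->6 [HIT]
step 6: bank1 5->5 [HIT]
step 7: bank7 6->2 [CONFLICT]
step 8: bank2 4->4 [HIT]
step 9: bank7 2->2 [HIT]
step 10: bank1 5->5 [HIT]
step 11: bank2 4->0 [CONFLICT]
step 12: bank3 None->6 [EMPTY]
step 13: bank1 5->5 [HIT]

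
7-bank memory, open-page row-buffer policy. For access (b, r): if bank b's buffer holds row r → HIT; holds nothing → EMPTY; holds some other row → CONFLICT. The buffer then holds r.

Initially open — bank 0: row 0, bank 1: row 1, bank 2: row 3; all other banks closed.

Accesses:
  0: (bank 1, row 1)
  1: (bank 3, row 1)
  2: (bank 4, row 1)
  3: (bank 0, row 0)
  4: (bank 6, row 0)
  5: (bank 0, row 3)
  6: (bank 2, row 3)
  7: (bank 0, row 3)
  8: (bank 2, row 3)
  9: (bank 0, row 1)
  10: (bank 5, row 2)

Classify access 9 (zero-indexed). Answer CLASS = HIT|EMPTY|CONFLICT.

0: bank 1 row 1 — prev 1 → HIT
1: bank 3 row 1 — prev None → EMPTY
2: bank 4 row 1 — prev None → EMPTY
3: bank 0 row 0 — prev 0 → HIT
4: bank 6 row 0 — prev None → EMPTY
5: bank 0 row 3 — prev 0 → CONFLICT
6: bank 2 row 3 — prev 3 → HIT
7: bank 0 row 3 — prev 3 → HIT
8: bank 2 row 3 — prev 3 → HIT
9: bank 0 row 1 — prev 3 → CONFLICT
10: bank 5 row 2 — prev None → EMPTY

CLASS = CONFLICT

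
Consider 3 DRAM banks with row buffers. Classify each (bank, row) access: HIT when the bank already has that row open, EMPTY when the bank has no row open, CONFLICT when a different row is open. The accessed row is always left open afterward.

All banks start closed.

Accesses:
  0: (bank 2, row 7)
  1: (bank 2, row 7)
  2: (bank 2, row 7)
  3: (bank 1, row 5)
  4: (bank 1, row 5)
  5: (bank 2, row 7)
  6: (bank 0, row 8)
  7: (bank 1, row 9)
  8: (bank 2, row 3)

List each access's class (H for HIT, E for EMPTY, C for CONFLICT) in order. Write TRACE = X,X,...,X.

TRACE = E,H,H,E,H,H,E,C,C

0: bank 2 row 7 — prev None → EMPTY
1: bank 2 row 7 — prev 7 → HIT
2: bank 2 row 7 — prev 7 → HIT
3: bank 1 row 5 — prev None → EMPTY
4: bank 1 row 5 — prev 5 → HIT
5: bank 2 row 7 — prev 7 → HIT
6: bank 0 row 8 — prev None → EMPTY
7: bank 1 row 9 — prev 5 → CONFLICT
8: bank 2 row 3 — prev 7 → CONFLICT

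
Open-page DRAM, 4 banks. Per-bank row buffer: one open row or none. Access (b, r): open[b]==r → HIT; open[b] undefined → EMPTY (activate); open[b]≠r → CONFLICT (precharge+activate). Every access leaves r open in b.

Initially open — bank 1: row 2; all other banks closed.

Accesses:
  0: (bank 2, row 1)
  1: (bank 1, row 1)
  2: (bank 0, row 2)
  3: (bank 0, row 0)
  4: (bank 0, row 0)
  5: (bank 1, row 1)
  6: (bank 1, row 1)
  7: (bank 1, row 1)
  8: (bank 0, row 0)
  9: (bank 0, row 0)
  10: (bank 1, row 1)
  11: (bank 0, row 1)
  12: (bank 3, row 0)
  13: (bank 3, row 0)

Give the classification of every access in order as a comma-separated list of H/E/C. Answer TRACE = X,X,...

#0 (2,1) E
#1 (1,1) C  (was 2)
#2 (0,2) E
#3 (0,0) C  (was 2)
#4 (0,0) H  (was 0)
#5 (1,1) H  (was 1)
#6 (1,1) H  (was 1)
#7 (1,1) H  (was 1)
#8 (0,0) H  (was 0)
#9 (0,0) H  (was 0)
#10 (1,1) H  (was 1)
#11 (0,1) C  (was 0)
#12 (3,0) E
#13 (3,0) H  (was 0)

TRACE = E,C,E,C,H,H,H,H,H,H,H,C,E,H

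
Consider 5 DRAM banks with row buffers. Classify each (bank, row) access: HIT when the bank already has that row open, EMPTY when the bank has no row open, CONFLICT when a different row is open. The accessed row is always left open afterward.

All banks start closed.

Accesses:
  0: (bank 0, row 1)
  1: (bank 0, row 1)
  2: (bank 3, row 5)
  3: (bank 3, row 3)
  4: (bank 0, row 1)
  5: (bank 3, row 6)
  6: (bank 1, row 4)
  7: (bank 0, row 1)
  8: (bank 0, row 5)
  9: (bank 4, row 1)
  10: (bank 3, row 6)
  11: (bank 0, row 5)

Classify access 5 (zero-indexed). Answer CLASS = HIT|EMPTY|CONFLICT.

#0 (0,1) E
#1 (0,1) H  (was 1)
#2 (3,5) E
#3 (3,3) C  (was 5)
#4 (0,1) H  (was 1)
#5 (3,6) C  (was 3)
#6 (1,4) E
#7 (0,1) H  (was 1)
#8 (0,5) C  (was 1)
#9 (4,1) E
#10 (3,6) H  (was 6)
#11 (0,5) H  (was 5)

CLASS = CONFLICT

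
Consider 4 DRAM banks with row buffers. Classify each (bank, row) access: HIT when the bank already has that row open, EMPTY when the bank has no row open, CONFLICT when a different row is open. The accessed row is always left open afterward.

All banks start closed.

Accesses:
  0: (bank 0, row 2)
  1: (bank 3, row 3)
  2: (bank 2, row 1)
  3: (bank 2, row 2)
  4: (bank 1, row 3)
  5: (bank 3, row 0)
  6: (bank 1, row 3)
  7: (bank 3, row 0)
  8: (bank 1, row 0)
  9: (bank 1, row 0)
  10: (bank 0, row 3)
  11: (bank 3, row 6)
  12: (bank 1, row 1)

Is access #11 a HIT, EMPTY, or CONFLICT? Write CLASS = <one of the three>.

0: bank 0 row 2 — prev None → EMPTY
1: bank 3 row 3 — prev None → EMPTY
2: bank 2 row 1 — prev None → EMPTY
3: bank 2 row 2 — prev 1 → CONFLICT
4: bank 1 row 3 — prev None → EMPTY
5: bank 3 row 0 — prev 3 → CONFLICT
6: bank 1 row 3 — prev 3 → HIT
7: bank 3 row 0 — prev 0 → HIT
8: bank 1 row 0 — prev 3 → CONFLICT
9: bank 1 row 0 — prev 0 → HIT
10: bank 0 row 3 — prev 2 → CONFLICT
11: bank 3 row 6 — prev 0 → CONFLICT
12: bank 1 row 1 — prev 0 → CONFLICT

CLASS = CONFLICT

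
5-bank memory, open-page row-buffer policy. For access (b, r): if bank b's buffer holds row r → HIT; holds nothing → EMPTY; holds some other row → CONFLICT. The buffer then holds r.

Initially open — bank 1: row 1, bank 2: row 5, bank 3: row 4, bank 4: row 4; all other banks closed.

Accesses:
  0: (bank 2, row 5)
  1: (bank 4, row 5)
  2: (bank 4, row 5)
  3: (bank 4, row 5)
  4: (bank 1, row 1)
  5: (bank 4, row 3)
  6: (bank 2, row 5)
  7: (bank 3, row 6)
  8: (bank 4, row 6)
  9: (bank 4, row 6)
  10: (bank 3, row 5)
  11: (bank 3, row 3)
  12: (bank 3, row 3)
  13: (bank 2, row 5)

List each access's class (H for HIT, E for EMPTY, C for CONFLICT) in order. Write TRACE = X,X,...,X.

TRACE = H,C,H,H,H,C,H,C,C,H,C,C,H,H

step 0: bank2 5->5 [HIT]
step 1: bank4 4->5 [CONFLICT]
step 2: bank4 5->5 [HIT]
step 3: bank4 5->5 [HIT]
step 4: bank1 1->1 [HIT]
step 5: bank4 5->3 [CONFLICT]
step 6: bank2 5->5 [HIT]
step 7: bank3 4->6 [CONFLICT]
step 8: bank4 3->6 [CONFLICT]
step 9: bank4 6->6 [HIT]
step 10: bank3 6->5 [CONFLICT]
step 11: bank3 5->3 [CONFLICT]
step 12: bank3 3->3 [HIT]
step 13: bank2 5->5 [HIT]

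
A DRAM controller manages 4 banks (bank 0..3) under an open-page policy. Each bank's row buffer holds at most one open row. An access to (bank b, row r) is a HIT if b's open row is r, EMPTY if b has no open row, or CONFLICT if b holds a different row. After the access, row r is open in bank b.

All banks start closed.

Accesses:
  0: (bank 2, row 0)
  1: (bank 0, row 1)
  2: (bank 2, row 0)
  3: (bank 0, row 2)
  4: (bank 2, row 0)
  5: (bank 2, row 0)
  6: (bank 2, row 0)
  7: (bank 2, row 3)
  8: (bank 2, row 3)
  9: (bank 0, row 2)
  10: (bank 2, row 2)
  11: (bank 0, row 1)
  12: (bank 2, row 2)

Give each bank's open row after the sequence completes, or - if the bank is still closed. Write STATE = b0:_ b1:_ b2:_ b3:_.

step 0: bank2 None->0 [EMPTY]
step 1: bank0 None->1 [EMPTY]
step 2: bank2 0->0 [HIT]
step 3: bank0 1->2 [CONFLICT]
step 4: bank2 0->0 [HIT]
step 5: bank2 0->0 [HIT]
step 6: bank2 0->0 [HIT]
step 7: bank2 0->3 [CONFLICT]
step 8: bank2 3->3 [HIT]
step 9: bank0 2->2 [HIT]
step 10: bank2 3->2 [CONFLICT]
step 11: bank0 2->1 [CONFLICT]
step 12: bank2 2->2 [HIT]

STATE = b0:1 b1:- b2:2 b3:-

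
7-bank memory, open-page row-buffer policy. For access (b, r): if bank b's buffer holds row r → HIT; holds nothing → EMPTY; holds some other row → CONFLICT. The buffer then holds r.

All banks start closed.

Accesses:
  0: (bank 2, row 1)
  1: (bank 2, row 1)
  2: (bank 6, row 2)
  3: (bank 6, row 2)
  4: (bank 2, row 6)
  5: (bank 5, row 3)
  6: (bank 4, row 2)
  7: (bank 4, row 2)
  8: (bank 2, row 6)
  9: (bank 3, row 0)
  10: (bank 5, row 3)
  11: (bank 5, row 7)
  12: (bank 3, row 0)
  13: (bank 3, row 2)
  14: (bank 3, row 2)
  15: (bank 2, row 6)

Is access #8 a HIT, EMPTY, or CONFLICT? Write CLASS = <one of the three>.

  [0] b2 r1: no row ⇒ E
  [1] b2 r1: had r1 ⇒ H
  [2] b6 r2: no row ⇒ E
  [3] b6 r2: had r2 ⇒ H
  [4] b2 r6: had r1 ⇒ C
  [5] b5 r3: no row ⇒ E
  [6] b4 r2: no row ⇒ E
  [7] b4 r2: had r2 ⇒ H
  [8] b2 r6: had r6 ⇒ H
  [9] b3 r0: no row ⇒ E
  [10] b5 r3: had r3 ⇒ H
  [11] b5 r7: had r3 ⇒ C
  [12] b3 r0: had r0 ⇒ H
  [13] b3 r2: had r0 ⇒ C
  [14] b3 r2: had r2 ⇒ H
  [15] b2 r6: had r6 ⇒ H

CLASS = HIT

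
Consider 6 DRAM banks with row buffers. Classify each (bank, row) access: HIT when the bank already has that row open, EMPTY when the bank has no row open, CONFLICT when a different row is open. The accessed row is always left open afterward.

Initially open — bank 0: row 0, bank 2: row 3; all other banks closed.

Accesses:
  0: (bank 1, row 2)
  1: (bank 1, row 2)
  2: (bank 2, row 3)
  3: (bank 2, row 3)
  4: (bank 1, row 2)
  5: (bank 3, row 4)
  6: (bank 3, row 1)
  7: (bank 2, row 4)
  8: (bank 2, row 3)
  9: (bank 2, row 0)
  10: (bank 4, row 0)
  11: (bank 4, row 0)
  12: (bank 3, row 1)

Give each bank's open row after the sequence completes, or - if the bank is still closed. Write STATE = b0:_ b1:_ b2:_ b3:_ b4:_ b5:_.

  [0] b1 r2: no row ⇒ E
  [1] b1 r2: had r2 ⇒ H
  [2] b2 r3: had r3 ⇒ H
  [3] b2 r3: had r3 ⇒ H
  [4] b1 r2: had r2 ⇒ H
  [5] b3 r4: no row ⇒ E
  [6] b3 r1: had r4 ⇒ C
  [7] b2 r4: had r3 ⇒ C
  [8] b2 r3: had r4 ⇒ C
  [9] b2 r0: had r3 ⇒ C
  [10] b4 r0: no row ⇒ E
  [11] b4 r0: had r0 ⇒ H
  [12] b3 r1: had r1 ⇒ H

STATE = b0:0 b1:2 b2:0 b3:1 b4:0 b5:-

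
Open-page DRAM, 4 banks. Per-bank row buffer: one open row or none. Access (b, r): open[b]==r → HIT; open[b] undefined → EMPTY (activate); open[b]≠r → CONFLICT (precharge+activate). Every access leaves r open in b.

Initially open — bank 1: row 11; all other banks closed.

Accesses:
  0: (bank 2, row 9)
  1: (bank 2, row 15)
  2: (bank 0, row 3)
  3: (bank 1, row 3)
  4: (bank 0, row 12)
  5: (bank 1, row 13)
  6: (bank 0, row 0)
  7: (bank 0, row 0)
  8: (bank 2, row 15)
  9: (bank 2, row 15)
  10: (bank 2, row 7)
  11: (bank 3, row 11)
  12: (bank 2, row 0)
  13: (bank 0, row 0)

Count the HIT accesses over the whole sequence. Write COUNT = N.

COUNT = 4

step 0: bank2 None->9 [EMPTY]
step 1: bank2 9->15 [CONFLICT]
step 2: bank0 None->3 [EMPTY]
step 3: bank1 11->3 [CONFLICT]
step 4: bank0 3->12 [CONFLICT]
step 5: bank1 3->13 [CONFLICT]
step 6: bank0 12->0 [CONFLICT]
step 7: bank0 0->0 [HIT]
step 8: bank2 15->15 [HIT]
step 9: bank2 15->15 [HIT]
step 10: bank2 15->7 [CONFLICT]
step 11: bank3 None->11 [EMPTY]
step 12: bank2 7->0 [CONFLICT]
step 13: bank0 0->0 [HIT]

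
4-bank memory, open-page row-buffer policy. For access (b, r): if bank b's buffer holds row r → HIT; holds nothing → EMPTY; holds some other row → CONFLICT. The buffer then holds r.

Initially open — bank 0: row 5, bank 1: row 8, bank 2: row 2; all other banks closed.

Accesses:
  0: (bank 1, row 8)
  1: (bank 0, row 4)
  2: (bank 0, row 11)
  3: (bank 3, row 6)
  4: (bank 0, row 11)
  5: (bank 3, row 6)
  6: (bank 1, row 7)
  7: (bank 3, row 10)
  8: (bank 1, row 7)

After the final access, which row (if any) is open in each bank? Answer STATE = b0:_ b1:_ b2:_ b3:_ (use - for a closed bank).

STATE = b0:11 b1:7 b2:2 b3:10

step 0: bank1 8->8 [HIT]
step 1: bank0 5->4 [CONFLICT]
step 2: bank0 4->11 [CONFLICT]
step 3: bank3 None->6 [EMPTY]
step 4: bank0 11->11 [HIT]
step 5: bank3 6->6 [HIT]
step 6: bank1 8->7 [CONFLICT]
step 7: bank3 6->10 [CONFLICT]
step 8: bank1 7->7 [HIT]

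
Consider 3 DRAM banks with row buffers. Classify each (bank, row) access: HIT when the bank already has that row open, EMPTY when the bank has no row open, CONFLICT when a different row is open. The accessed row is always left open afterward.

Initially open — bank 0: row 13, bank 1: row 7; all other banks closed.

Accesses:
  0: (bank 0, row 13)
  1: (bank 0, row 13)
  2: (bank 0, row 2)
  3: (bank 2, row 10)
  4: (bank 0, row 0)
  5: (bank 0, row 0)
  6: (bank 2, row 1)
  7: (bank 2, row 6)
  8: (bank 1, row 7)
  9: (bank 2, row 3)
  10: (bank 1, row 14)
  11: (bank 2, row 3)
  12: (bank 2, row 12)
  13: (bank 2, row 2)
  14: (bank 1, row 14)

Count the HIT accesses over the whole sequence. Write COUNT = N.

0: bank 0 row 13 — prev 13 → HIT
1: bank 0 row 13 — prev 13 → HIT
2: bank 0 row 2 — prev 13 → CONFLICT
3: bank 2 row 10 — prev None → EMPTY
4: bank 0 row 0 — prev 2 → CONFLICT
5: bank 0 row 0 — prev 0 → HIT
6: bank 2 row 1 — prev 10 → CONFLICT
7: bank 2 row 6 — prev 1 → CONFLICT
8: bank 1 row 7 — prev 7 → HIT
9: bank 2 row 3 — prev 6 → CONFLICT
10: bank 1 row 14 — prev 7 → CONFLICT
11: bank 2 row 3 — prev 3 → HIT
12: bank 2 row 12 — prev 3 → CONFLICT
13: bank 2 row 2 — prev 12 → CONFLICT
14: bank 1 row 14 — prev 14 → HIT

COUNT = 6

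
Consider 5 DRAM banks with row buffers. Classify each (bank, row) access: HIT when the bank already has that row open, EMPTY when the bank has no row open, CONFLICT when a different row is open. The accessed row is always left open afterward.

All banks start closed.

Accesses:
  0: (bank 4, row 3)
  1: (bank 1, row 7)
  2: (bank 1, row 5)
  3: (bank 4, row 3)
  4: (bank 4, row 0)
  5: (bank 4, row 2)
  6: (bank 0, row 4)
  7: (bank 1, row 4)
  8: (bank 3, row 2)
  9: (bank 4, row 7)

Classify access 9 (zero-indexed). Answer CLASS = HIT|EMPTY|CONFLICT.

CLASS = CONFLICT

0: bank 4 row 3 — prev None → EMPTY
1: bank 1 row 7 — prev None → EMPTY
2: bank 1 row 5 — prev 7 → CONFLICT
3: bank 4 row 3 — prev 3 → HIT
4: bank 4 row 0 — prev 3 → CONFLICT
5: bank 4 row 2 — prev 0 → CONFLICT
6: bank 0 row 4 — prev None → EMPTY
7: bank 1 row 4 — prev 5 → CONFLICT
8: bank 3 row 2 — prev None → EMPTY
9: bank 4 row 7 — prev 2 → CONFLICT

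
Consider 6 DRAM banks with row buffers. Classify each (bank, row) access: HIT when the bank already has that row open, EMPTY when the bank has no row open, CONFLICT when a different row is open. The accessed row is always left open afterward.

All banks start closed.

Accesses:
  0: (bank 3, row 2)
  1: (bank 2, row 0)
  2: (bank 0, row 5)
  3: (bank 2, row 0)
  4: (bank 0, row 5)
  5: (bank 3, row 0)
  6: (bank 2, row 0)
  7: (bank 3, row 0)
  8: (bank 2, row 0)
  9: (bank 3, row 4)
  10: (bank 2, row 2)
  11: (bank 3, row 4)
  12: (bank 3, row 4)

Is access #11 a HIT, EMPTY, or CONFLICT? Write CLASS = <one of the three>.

CLASS = HIT

0: bank 3 row 2 — prev None → EMPTY
1: bank 2 row 0 — prev None → EMPTY
2: bank 0 row 5 — prev None → EMPTY
3: bank 2 row 0 — prev 0 → HIT
4: bank 0 row 5 — prev 5 → HIT
5: bank 3 row 0 — prev 2 → CONFLICT
6: bank 2 row 0 — prev 0 → HIT
7: bank 3 row 0 — prev 0 → HIT
8: bank 2 row 0 — prev 0 → HIT
9: bank 3 row 4 — prev 0 → CONFLICT
10: bank 2 row 2 — prev 0 → CONFLICT
11: bank 3 row 4 — prev 4 → HIT
12: bank 3 row 4 — prev 4 → HIT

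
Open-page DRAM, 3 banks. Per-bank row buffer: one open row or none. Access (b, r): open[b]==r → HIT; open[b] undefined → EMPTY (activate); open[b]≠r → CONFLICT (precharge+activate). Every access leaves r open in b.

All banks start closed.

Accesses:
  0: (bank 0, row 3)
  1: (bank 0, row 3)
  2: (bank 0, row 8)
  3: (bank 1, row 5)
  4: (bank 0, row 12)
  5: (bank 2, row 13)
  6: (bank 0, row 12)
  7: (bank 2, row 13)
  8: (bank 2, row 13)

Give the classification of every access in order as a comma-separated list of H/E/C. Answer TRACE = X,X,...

TRACE = E,H,C,E,C,E,H,H,H

#0 (0,3) E
#1 (0,3) H  (was 3)
#2 (0,8) C  (was 3)
#3 (1,5) E
#4 (0,12) C  (was 8)
#5 (2,13) E
#6 (0,12) H  (was 12)
#7 (2,13) H  (was 13)
#8 (2,13) H  (was 13)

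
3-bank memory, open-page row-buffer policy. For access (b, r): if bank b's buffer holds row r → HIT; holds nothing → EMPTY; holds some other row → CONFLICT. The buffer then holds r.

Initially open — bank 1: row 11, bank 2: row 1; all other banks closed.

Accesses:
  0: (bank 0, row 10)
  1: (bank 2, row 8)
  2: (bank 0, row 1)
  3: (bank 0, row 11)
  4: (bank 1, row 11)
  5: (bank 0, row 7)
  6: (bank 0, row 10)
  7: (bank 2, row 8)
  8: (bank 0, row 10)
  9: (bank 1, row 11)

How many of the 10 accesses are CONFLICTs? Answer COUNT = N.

step 0: bank0 None->10 [EMPTY]
step 1: bank2 1->8 [CONFLICT]
step 2: bank0 10->1 [CONFLICT]
step 3: bank0 1->11 [CONFLICT]
step 4: bank1 11->11 [HIT]
step 5: bank0 11->7 [CONFLICT]
step 6: bank0 7->10 [CONFLICT]
step 7: bank2 8->8 [HIT]
step 8: bank0 10->10 [HIT]
step 9: bank1 11->11 [HIT]

COUNT = 5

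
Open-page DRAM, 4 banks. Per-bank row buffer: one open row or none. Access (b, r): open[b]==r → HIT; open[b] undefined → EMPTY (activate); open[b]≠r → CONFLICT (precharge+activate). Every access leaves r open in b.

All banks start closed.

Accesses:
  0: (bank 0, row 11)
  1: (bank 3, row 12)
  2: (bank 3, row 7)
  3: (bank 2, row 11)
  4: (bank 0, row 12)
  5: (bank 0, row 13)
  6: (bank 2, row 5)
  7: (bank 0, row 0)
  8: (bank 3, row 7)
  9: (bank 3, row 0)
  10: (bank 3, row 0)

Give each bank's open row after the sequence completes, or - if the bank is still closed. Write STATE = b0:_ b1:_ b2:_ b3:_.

STATE = b0:0 b1:- b2:5 b3:0

  [0] b0 r11: no row ⇒ E
  [1] b3 r12: no row ⇒ E
  [2] b3 r7: had r12 ⇒ C
  [3] b2 r11: no row ⇒ E
  [4] b0 r12: had r11 ⇒ C
  [5] b0 r13: had r12 ⇒ C
  [6] b2 r5: had r11 ⇒ C
  [7] b0 r0: had r13 ⇒ C
  [8] b3 r7: had r7 ⇒ H
  [9] b3 r0: had r7 ⇒ C
  [10] b3 r0: had r0 ⇒ H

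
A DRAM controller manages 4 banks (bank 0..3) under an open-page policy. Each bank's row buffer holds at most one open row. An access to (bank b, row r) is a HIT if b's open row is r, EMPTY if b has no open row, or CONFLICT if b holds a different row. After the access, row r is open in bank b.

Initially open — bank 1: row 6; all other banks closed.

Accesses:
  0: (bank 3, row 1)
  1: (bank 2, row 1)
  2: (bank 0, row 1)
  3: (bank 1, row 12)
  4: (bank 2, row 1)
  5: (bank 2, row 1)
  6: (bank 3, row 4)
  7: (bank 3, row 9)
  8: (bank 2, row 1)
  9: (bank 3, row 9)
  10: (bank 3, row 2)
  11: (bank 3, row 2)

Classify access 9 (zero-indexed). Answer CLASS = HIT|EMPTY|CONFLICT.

step 0: bank3 None->1 [EMPTY]
step 1: bank2 None->1 [EMPTY]
step 2: bank0 None->1 [EMPTY]
step 3: bank1 6->12 [CONFLICT]
step 4: bank2 1->1 [HIT]
step 5: bank2 1->1 [HIT]
step 6: bank3 1->4 [CONFLICT]
step 7: bank3 4->9 [CONFLICT]
step 8: bank2 1->1 [HIT]
step 9: bank3 9->9 [HIT]
step 10: bank3 9->2 [CONFLICT]
step 11: bank3 2->2 [HIT]

CLASS = HIT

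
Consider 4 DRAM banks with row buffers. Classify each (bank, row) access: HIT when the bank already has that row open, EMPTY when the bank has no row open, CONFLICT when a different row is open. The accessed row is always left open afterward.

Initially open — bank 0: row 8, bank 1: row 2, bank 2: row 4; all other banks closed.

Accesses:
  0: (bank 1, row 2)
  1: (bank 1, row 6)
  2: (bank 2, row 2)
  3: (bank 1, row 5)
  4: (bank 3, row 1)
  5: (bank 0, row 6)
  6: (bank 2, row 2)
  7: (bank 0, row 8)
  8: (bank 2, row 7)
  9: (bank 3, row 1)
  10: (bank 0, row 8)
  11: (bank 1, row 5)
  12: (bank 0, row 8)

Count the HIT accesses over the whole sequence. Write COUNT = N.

COUNT = 6

  [0] b1 r2: had r2 ⇒ H
  [1] b1 r6: had r2 ⇒ C
  [2] b2 r2: had r4 ⇒ C
  [3] b1 r5: had r6 ⇒ C
  [4] b3 r1: no row ⇒ E
  [5] b0 r6: had r8 ⇒ C
  [6] b2 r2: had r2 ⇒ H
  [7] b0 r8: had r6 ⇒ C
  [8] b2 r7: had r2 ⇒ C
  [9] b3 r1: had r1 ⇒ H
  [10] b0 r8: had r8 ⇒ H
  [11] b1 r5: had r5 ⇒ H
  [12] b0 r8: had r8 ⇒ H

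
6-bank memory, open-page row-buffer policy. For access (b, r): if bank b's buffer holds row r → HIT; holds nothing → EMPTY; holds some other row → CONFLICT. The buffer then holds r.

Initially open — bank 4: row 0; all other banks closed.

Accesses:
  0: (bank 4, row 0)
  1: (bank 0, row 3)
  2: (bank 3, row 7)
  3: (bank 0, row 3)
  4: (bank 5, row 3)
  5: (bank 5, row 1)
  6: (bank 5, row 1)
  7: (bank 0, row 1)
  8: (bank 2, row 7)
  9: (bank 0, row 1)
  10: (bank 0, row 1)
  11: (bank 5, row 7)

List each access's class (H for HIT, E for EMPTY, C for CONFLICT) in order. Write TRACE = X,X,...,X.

#0 (4,0) H  (was 0)
#1 (0,3) E
#2 (3,7) E
#3 (0,3) H  (was 3)
#4 (5,3) E
#5 (5,1) C  (was 3)
#6 (5,1) H  (was 1)
#7 (0,1) C  (was 3)
#8 (2,7) E
#9 (0,1) H  (was 1)
#10 (0,1) H  (was 1)
#11 (5,7) C  (was 1)

TRACE = H,E,E,H,E,C,H,C,E,H,H,C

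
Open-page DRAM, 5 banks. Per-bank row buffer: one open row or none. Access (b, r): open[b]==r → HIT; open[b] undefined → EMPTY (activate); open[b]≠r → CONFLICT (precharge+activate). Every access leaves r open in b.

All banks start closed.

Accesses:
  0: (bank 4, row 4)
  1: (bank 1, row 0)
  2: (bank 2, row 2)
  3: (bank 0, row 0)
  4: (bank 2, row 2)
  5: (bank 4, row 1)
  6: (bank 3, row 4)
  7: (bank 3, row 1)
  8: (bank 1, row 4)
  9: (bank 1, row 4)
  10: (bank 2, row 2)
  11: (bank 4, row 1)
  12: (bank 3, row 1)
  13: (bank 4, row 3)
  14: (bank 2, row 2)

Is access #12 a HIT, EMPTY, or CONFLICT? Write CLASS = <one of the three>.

CLASS = HIT

#0 (4,4) E
#1 (1,0) E
#2 (2,2) E
#3 (0,0) E
#4 (2,2) H  (was 2)
#5 (4,1) C  (was 4)
#6 (3,4) E
#7 (3,1) C  (was 4)
#8 (1,4) C  (was 0)
#9 (1,4) H  (was 4)
#10 (2,2) H  (was 2)
#11 (4,1) H  (was 1)
#12 (3,1) H  (was 1)
#13 (4,3) C  (was 1)
#14 (2,2) H  (was 2)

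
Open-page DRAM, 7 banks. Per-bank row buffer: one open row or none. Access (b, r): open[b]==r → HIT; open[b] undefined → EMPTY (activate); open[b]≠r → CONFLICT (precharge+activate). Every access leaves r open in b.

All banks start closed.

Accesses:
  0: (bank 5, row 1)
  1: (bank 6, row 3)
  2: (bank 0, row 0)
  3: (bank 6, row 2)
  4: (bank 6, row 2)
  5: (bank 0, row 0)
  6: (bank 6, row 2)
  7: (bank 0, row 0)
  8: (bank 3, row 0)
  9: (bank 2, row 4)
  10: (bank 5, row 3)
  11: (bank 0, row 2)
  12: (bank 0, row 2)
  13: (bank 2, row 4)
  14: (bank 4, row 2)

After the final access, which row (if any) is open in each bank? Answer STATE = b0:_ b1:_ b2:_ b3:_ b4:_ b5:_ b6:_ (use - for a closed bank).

STATE = b0:2 b1:- b2:4 b3:0 b4:2 b5:3 b6:2

step 0: bank5 None->1 [EMPTY]
step 1: bank6 None->3 [EMPTY]
step 2: bank0 None->0 [EMPTY]
step 3: bank6 3->2 [CONFLICT]
step 4: bank6 2->2 [HIT]
step 5: bank0 0->0 [HIT]
step 6: bank6 2->2 [HIT]
step 7: bank0 0->0 [HIT]
step 8: bank3 None->0 [EMPTY]
step 9: bank2 None->4 [EMPTY]
step 10: bank5 1->3 [CONFLICT]
step 11: bank0 0->2 [CONFLICT]
step 12: bank0 2->2 [HIT]
step 13: bank2 4->4 [HIT]
step 14: bank4 None->2 [EMPTY]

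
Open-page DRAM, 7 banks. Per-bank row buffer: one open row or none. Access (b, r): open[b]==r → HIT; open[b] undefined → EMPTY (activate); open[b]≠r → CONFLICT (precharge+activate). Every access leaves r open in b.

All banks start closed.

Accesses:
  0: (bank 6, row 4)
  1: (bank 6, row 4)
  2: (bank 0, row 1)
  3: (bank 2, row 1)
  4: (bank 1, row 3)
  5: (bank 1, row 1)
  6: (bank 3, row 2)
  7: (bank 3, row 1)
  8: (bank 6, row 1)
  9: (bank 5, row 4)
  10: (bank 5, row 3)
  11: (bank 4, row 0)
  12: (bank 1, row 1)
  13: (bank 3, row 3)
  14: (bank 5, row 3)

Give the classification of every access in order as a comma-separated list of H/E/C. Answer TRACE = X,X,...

TRACE = E,H,E,E,E,C,E,C,C,E,C,E,H,C,H

0: bank 6 row 4 — prev None → EMPTY
1: bank 6 row 4 — prev 4 → HIT
2: bank 0 row 1 — prev None → EMPTY
3: bank 2 row 1 — prev None → EMPTY
4: bank 1 row 3 — prev None → EMPTY
5: bank 1 row 1 — prev 3 → CONFLICT
6: bank 3 row 2 — prev None → EMPTY
7: bank 3 row 1 — prev 2 → CONFLICT
8: bank 6 row 1 — prev 4 → CONFLICT
9: bank 5 row 4 — prev None → EMPTY
10: bank 5 row 3 — prev 4 → CONFLICT
11: bank 4 row 0 — prev None → EMPTY
12: bank 1 row 1 — prev 1 → HIT
13: bank 3 row 3 — prev 1 → CONFLICT
14: bank 5 row 3 — prev 3 → HIT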